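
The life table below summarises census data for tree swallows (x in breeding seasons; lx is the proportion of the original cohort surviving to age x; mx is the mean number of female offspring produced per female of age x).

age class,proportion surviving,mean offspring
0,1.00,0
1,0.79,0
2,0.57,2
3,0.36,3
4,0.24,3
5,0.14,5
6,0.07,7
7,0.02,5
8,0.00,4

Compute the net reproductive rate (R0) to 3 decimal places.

4.230

lx·mx by age: 0, 0, 1.14, 1.08, 0.72, 0.7, 0.49, 0.1, 0
R0 = Σ lx·mx = 4.23 → 4.230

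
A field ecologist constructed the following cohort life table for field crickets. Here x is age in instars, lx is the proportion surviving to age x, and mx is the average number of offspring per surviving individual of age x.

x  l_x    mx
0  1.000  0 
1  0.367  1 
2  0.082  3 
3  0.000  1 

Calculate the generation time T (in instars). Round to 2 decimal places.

lx·mx: 0, 0.367, 0.246, 0 → R0 = 0.613
x·lx·mx: 0, 0.367, 0.492, 0 → Σ = 0.859
T = 0.859 / 0.613 = 1.401305… → 1.40

1.40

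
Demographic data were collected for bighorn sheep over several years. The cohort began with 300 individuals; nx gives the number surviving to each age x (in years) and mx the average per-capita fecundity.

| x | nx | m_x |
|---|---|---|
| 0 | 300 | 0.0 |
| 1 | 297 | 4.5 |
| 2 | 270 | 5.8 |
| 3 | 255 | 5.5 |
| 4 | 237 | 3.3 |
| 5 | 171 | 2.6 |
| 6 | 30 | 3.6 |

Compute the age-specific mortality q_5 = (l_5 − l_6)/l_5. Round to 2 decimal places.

0.82

lx = nx/n0 = nx/300: 1, 0.99, 0.9, 0.85, 0.79, 0.57, 0.1
q_5 = (l_5 − l_6) / l_5 = (0.57 − 0.1) / 0.57
     = 0.47 / 0.57 = 0.824561… → 0.82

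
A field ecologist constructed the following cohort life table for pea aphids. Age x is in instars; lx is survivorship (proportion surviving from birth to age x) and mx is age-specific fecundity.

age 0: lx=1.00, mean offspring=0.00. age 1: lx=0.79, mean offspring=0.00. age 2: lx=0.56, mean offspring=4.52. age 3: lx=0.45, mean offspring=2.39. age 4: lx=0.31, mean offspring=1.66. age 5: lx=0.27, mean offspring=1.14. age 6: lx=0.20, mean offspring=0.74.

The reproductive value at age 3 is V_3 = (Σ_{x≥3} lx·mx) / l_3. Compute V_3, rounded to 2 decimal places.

4.55

lx·mx for x ≥ 3: 1.0755, 0.5146, 0.3078, 0.148 → sum = 2.0459
V_3 = 2.0459 / l_3 = 2.0459 / 0.45 = 4.546444… → 4.55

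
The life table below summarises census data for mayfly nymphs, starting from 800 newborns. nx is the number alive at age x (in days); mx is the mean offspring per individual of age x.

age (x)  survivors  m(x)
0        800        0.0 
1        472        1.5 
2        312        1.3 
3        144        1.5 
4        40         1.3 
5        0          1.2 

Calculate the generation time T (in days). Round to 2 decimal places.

lx = nx/n0 = nx/800: 1, 0.59, 0.39, 0.18, 0.05, 0
lx·mx: 0, 0.885, 0.507, 0.27, 0.065, 0 → R0 = 1.727
x·lx·mx: 0, 0.885, 1.014, 0.81, 0.26, 0 → Σ = 2.969
T = 2.969 / 1.727 = 1.719166… → 1.72

1.72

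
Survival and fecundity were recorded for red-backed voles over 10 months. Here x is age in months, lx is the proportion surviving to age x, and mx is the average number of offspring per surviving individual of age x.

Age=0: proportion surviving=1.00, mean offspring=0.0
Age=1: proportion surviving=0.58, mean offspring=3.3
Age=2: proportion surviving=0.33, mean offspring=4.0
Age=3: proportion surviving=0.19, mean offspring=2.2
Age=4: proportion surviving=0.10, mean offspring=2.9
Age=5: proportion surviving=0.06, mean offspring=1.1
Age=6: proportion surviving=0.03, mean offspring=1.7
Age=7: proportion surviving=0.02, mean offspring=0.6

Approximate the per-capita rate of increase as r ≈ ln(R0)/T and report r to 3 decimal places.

0.743

R0 = Σ lx·mx = 0 + 1.914 + 1.32 + 0.418 + 0.29 + 0.066 + 0.051 + 0.012 = 4.071
Σ x·lx·mx = 7.688; T = 7.688/4.071 = 1.88848…
r ≈ ln(R0)/T = ln(4.071)/1.88848… = 0.7434… → 0.743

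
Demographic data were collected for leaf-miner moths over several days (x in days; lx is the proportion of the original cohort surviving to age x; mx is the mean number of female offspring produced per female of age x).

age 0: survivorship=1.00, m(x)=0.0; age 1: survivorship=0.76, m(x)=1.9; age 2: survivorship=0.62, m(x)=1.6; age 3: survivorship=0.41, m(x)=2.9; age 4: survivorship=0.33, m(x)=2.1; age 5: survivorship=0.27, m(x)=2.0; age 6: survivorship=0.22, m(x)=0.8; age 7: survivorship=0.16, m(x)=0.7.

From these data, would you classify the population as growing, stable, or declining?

R0 = Σ lx·mx = 0 + 1.444 + 0.992 + 1.189 + 0.693 + 0.54 + 0.176 + 0.112 = 5.146
R0 > 1, so the population is growing.

growing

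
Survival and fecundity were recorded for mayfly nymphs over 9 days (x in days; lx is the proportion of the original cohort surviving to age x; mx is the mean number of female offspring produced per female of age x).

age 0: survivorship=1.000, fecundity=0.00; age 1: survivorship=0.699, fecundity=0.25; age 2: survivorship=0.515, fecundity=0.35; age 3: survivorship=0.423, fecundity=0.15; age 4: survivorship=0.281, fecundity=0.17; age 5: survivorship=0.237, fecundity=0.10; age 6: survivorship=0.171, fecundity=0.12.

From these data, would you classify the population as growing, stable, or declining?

R0 = Σ lx·mx = 0 + 0.17475 + 0.18025 + 0.06345 + 0.04777 + 0.0237 + 0.02052 = 0.51044
R0 < 1, so the population is declining.

declining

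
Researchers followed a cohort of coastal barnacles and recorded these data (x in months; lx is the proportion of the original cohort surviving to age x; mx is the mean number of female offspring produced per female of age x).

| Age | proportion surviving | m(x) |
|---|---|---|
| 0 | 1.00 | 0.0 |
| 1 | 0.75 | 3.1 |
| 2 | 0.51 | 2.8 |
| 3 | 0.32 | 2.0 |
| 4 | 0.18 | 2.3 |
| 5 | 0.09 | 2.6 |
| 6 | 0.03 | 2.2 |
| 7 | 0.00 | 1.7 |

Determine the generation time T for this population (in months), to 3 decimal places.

2.021

lx·mx: 0, 2.325, 1.428, 0.64, 0.414, 0.234, 0.066, 0 → R0 = 5.107
x·lx·mx: 0, 2.325, 2.856, 1.92, 1.656, 1.17, 0.396, 0 → Σ = 10.323
T = 10.323 / 5.107 = 2.021343… → 2.021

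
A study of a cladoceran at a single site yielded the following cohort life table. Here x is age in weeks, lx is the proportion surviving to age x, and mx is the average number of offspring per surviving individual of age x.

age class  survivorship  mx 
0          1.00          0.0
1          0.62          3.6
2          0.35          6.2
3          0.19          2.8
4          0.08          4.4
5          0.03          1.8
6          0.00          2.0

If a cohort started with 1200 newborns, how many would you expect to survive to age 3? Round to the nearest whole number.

Expected survivors = N0 · l_3 = 1200 × 0.19 = 228 → 228

228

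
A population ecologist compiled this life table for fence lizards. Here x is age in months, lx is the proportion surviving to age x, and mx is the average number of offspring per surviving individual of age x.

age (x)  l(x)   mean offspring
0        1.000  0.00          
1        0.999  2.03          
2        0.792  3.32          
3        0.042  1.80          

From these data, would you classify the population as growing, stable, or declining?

R0 = Σ lx·mx = 0 + 2.02797 + 2.62944 + 0.0756 = 4.73301
R0 > 1, so the population is growing.

growing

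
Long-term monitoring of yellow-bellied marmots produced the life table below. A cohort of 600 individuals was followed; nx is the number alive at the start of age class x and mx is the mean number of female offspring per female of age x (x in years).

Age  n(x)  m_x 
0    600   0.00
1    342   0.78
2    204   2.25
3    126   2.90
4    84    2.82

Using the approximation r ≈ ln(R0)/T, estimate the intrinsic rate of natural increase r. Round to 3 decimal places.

lx = nx/n0 = nx/600: 1, 0.57, 0.34, 0.21, 0.14
R0 = Σ lx·mx = 0 + 0.4446 + 0.765 + 0.609 + 0.3948 = 2.2134
Σ x·lx·mx = 5.3808; T = 5.3808/2.2134 = 2.43101…
r ≈ ln(R0)/T = ln(2.2134)/2.43101… = 0.32683… → 0.327

0.327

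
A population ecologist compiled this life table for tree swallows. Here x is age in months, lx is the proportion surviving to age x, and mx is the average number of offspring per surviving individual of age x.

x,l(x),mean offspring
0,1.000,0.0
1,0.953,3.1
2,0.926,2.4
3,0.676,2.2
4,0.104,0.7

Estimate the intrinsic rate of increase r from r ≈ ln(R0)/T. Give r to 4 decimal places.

R0 = Σ lx·mx = 0 + 2.9543 + 2.2224 + 1.4872 + 0.0728 = 6.7367
Σ x·lx·mx = 12.1519; T = 12.1519/6.7367 = 1.80384…
r ≈ ln(R0)/T = ln(6.7367)/1.80384… = 1.057508… → 1.0575

1.0575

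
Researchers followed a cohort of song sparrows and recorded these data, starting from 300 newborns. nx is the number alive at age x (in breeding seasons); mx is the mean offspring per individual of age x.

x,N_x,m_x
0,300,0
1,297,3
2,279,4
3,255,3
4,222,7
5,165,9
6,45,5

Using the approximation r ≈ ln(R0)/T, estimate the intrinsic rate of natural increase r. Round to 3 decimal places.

0.888

lx = nx/n0 = nx/300: 1, 0.99, 0.93, 0.85, 0.74, 0.55, 0.15
R0 = Σ lx·mx = 0 + 2.97 + 3.72 + 2.55 + 5.18 + 4.95 + 0.75 = 20.12
Σ x·lx·mx = 68.03; T = 68.03/20.12 = 3.38121…
r ≈ ln(R0)/T = ln(20.12)/3.38121… = 0.88776… → 0.888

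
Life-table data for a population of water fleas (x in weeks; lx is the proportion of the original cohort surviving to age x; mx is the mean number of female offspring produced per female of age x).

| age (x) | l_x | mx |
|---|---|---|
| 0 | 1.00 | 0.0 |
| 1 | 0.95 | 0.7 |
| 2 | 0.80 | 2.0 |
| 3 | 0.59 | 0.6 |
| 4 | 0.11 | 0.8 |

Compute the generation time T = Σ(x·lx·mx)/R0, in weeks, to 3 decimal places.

1.950

lx·mx: 0, 0.665, 1.6, 0.354, 0.088 → R0 = 2.707
x·lx·mx: 0, 0.665, 3.2, 1.062, 0.352 → Σ = 5.279
T = 5.279 / 2.707 = 1.950129… → 1.950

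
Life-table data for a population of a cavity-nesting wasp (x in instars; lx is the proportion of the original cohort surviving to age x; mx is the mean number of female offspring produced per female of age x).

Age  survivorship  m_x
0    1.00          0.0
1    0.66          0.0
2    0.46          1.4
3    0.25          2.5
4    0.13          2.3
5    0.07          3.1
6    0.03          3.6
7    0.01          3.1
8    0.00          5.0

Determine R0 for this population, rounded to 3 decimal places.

1.924

lx·mx by age: 0, 0, 0.644, 0.625, 0.299, 0.217, 0.108, 0.031, 0
R0 = Σ lx·mx = 1.924 → 1.924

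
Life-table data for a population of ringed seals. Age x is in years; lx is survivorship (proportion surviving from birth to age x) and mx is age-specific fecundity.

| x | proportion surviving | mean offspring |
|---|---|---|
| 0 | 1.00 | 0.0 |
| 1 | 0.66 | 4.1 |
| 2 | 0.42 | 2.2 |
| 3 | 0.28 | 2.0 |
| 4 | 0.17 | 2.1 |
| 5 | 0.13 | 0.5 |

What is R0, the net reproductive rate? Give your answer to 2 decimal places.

4.61

lx·mx by age: 0, 2.706, 0.924, 0.56, 0.357, 0.065
R0 = Σ lx·mx = 4.612 → 4.61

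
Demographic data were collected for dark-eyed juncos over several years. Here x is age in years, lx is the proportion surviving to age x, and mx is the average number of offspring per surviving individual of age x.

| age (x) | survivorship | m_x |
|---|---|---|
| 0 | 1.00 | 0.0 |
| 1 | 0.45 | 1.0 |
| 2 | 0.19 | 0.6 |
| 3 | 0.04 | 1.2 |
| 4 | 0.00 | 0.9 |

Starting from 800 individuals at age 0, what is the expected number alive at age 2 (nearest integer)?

Expected survivors = N0 · l_2 = 800 × 0.19 = 152 → 152

152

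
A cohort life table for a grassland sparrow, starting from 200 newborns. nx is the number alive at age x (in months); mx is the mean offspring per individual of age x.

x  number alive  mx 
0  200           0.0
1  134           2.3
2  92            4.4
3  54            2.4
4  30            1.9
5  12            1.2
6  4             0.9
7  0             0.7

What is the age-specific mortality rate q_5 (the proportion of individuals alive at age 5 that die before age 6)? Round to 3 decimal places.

lx = nx/n0 = nx/200: 1, 0.67, 0.46, 0.27, 0.15, 0.06, 0.02, 0
q_5 = (l_5 − l_6) / l_5 = (0.06 − 0.02) / 0.06
     = 0.04 / 0.06 = 0.666667… → 0.667

0.667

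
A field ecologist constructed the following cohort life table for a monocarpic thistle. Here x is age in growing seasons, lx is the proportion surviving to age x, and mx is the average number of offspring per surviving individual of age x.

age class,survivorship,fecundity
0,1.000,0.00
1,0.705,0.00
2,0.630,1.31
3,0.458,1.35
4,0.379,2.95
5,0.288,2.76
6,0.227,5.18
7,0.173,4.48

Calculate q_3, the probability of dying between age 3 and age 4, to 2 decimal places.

0.17

q_3 = (l_3 − l_4) / l_3 = (0.458 − 0.379) / 0.458
     = 0.079 / 0.458 = 0.172489… → 0.17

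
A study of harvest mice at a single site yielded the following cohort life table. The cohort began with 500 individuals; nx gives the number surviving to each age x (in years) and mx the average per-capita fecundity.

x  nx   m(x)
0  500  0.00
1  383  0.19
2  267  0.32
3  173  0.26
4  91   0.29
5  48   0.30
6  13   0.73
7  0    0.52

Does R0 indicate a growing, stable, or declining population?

declining

lx = nx/n0 = nx/500: 1, 0.766, 0.534, 0.346, 0.182, 0.096, 0.026, 0
R0 = Σ lx·mx = 0 + 0.14554 + 0.17088 + 0.08996 + 0.05278 + 0.0288 + 0.01898 + 0 = 0.50694
R0 < 1, so the population is declining.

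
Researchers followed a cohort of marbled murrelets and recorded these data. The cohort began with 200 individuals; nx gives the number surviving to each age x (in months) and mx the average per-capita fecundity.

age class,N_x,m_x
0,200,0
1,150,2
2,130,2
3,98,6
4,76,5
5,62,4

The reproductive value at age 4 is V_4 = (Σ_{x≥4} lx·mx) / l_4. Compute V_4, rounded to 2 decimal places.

lx = nx/n0 = nx/200: 1, 0.75, 0.65, 0.49, 0.38, 0.31
lx·mx for x ≥ 4: 1.9, 1.24 → sum = 3.14
V_4 = 3.14 / l_4 = 3.14 / 0.38 = 8.263158… → 8.26

8.26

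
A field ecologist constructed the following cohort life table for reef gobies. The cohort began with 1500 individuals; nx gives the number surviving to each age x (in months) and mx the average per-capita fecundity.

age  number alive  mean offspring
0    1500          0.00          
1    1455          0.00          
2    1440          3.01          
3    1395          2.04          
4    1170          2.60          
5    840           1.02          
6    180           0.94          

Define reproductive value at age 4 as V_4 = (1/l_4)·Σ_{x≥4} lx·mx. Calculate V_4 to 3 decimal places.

lx = nx/n0 = nx/1500: 1, 0.97, 0.96, 0.93, 0.78, 0.56, 0.12
lx·mx for x ≥ 4: 2.028, 0.5712, 0.1128 → sum = 2.712
V_4 = 2.712 / l_4 = 2.712 / 0.78 = 3.476923… → 3.477

3.477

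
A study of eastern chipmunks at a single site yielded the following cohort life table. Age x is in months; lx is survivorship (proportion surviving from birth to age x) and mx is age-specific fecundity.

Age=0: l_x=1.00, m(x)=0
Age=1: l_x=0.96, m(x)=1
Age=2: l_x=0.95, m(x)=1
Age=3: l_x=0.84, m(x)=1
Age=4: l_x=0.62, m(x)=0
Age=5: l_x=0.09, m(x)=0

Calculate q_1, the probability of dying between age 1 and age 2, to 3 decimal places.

q_1 = (l_1 − l_2) / l_1 = (0.96 − 0.95) / 0.96
     = 0.01 / 0.96 = 0.010417… → 0.010

0.010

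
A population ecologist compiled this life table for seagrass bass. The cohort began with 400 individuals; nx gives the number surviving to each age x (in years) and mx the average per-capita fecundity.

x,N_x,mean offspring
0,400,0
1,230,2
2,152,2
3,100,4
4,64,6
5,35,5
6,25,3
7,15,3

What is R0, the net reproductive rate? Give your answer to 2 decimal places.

lx = nx/n0 = nx/400: 1, 0.575, 0.38, 0.25, 0.16, 0.0875, 0.0625, 0.0375
lx·mx by age: 0, 1.15, 0.76, 1, 0.96, 0.4375, 0.1875, 0.1125
R0 = Σ lx·mx = 4.6075 → 4.61

4.61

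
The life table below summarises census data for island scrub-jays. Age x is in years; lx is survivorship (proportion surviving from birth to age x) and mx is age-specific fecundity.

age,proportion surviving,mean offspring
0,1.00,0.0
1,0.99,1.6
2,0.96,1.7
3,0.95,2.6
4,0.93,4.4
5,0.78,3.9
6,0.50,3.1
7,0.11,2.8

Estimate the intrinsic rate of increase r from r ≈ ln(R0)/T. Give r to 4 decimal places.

0.7131

R0 = Σ lx·mx = 0 + 1.584 + 1.632 + 2.47 + 4.092 + 3.042 + 1.55 + 0.308 = 14.678
Σ x·lx·mx = 55.292; T = 55.292/14.678 = 3.767…
r ≈ ln(R0)/T = ln(14.678)/3.767… = 0.713127… → 0.7131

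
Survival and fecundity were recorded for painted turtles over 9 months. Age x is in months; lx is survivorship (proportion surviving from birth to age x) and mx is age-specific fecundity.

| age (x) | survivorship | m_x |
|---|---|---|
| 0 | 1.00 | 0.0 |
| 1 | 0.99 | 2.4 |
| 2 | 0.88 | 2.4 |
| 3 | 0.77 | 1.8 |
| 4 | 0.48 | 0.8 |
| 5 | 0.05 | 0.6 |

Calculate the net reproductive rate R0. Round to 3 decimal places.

6.288

lx·mx by age: 0, 2.376, 2.112, 1.386, 0.384, 0.03
R0 = Σ lx·mx = 6.288 → 6.288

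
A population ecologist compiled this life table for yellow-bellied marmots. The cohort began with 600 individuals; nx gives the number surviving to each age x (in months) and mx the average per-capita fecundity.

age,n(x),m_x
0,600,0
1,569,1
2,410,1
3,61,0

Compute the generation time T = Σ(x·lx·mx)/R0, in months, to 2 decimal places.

1.42

lx = nx/n0 = nx/600: 1, 0.94833…, 0.68333…, 0.10167…
lx·mx: 0, 0.948333…, 0.683333…, 0 → R0 = 1.631667…
x·lx·mx: 0, 0.948333…, 1.366667…, 0 → Σ = 2.315…
T = 2.315… / 1.631667… = 1.418795… → 1.42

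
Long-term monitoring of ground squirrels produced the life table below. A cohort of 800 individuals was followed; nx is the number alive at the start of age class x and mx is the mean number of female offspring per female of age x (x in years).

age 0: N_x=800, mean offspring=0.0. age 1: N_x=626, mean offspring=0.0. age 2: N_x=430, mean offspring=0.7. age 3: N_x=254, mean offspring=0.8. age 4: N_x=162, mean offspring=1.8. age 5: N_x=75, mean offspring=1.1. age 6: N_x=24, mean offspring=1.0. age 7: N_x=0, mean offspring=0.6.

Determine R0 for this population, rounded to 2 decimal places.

1.13

lx = nx/n0 = nx/800: 1, 0.7825, 0.5375, 0.3175, 0.2025, 0.09375, 0.03, 0
lx·mx by age: 0, 0, 0.37625, 0.254, 0.3645, 0.103125, 0.03, 0
R0 = Σ lx·mx = 1.127875 → 1.13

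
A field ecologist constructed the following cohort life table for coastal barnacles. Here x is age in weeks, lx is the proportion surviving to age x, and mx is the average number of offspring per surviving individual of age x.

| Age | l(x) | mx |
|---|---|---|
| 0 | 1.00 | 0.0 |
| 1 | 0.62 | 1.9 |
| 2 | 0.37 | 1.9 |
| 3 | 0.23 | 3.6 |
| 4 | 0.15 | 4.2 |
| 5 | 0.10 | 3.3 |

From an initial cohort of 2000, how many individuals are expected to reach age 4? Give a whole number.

Expected survivors = N0 · l_4 = 2000 × 0.15 = 300 → 300

300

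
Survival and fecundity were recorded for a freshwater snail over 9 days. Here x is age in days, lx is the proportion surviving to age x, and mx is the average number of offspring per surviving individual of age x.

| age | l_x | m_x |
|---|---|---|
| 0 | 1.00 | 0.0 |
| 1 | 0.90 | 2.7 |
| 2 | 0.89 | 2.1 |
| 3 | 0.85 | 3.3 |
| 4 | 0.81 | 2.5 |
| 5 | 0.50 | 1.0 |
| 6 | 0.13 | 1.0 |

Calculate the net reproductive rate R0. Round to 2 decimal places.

lx·mx by age: 0, 2.43, 1.869, 2.805, 2.025, 0.5, 0.13
R0 = Σ lx·mx = 9.759 → 9.76

9.76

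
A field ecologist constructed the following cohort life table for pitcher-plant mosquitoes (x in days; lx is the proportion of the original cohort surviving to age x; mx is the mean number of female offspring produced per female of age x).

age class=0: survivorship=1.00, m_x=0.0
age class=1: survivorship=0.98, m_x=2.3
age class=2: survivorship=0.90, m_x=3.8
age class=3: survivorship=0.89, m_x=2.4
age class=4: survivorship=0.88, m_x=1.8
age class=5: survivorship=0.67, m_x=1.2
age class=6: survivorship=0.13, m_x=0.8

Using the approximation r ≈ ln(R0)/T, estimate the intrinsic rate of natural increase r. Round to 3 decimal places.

0.907

R0 = Σ lx·mx = 0 + 2.254 + 3.42 + 2.136 + 1.584 + 0.804 + 0.104 = 10.302
Σ x·lx·mx = 26.482; T = 26.482/10.302 = 2.57057…
r ≈ ln(R0)/T = ln(10.302)/2.57057… = 0.90732… → 0.907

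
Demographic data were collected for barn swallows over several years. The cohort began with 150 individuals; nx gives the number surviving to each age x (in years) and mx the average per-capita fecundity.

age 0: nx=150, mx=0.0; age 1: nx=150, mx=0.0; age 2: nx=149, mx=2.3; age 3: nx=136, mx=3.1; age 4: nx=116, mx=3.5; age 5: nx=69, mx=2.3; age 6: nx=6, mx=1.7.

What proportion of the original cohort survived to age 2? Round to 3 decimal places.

0.993

l_2 = n_2/n_0 = 149/150 = 0.993333… → 0.993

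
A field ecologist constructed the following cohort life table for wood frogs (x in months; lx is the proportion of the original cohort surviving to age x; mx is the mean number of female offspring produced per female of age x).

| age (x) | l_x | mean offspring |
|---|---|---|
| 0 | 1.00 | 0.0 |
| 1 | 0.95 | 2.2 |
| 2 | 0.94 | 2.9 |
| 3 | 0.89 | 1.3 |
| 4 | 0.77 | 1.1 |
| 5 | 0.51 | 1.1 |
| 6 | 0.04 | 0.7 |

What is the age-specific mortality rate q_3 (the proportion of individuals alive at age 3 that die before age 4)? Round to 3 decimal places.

q_3 = (l_3 − l_4) / l_3 = (0.89 − 0.77) / 0.89
     = 0.12 / 0.89 = 0.134831… → 0.135

0.135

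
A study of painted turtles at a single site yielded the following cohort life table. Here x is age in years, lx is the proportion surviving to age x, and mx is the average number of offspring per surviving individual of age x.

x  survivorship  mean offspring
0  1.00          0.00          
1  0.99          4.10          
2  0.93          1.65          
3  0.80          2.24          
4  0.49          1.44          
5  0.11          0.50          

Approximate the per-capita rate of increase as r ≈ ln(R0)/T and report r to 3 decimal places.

1.095

R0 = Σ lx·mx = 0 + 4.059 + 1.5345 + 1.792 + 0.7056 + 0.055 = 8.1461
Σ x·lx·mx = 15.6014; T = 15.6014/8.1461 = 1.9152…
r ≈ ln(R0)/T = ln(8.1461)/1.9152… = 1.09521… → 1.095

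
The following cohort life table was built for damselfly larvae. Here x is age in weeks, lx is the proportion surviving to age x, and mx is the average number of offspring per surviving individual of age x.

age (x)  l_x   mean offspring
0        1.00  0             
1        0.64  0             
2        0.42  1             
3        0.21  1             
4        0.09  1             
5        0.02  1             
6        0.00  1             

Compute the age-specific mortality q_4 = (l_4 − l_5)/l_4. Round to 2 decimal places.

q_4 = (l_4 − l_5) / l_4 = (0.09 − 0.02) / 0.09
     = 0.07 / 0.09 = 0.777778… → 0.78

0.78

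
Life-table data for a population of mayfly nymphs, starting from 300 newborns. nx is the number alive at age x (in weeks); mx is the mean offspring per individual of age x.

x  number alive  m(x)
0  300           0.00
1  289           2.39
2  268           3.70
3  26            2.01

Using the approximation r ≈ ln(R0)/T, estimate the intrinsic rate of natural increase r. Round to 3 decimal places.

1.075

lx = nx/n0 = nx/300: 1, 0.96333…, 0.89333…, 0.08667…
R0 = Σ lx·mx = 0 + 2.30237… + 3.30533… + 0.1742… = 5.7819…
Σ x·lx·mx = 9.435633…; T = 9.435633…/5.7819… = 1.63193…
r ≈ ln(R0)/T = ln(5.7819…)/1.63193… = 1.07525… → 1.075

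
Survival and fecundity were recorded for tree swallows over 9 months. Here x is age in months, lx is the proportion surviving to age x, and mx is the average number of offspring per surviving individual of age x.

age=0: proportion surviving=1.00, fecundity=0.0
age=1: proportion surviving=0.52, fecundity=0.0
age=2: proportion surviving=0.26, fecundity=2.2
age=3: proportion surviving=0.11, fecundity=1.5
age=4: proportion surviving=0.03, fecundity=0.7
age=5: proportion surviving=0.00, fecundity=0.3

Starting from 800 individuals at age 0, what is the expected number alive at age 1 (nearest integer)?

416

Expected survivors = N0 · l_1 = 800 × 0.52 = 416 → 416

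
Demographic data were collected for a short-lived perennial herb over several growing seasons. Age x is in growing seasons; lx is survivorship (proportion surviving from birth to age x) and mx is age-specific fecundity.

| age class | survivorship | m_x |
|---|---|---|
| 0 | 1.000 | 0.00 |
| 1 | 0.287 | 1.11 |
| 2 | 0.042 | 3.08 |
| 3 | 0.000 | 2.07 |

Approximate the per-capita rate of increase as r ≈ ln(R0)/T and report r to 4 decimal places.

R0 = Σ lx·mx = 0 + 0.31857 + 0.12936 + 0 = 0.44793
Σ x·lx·mx = 0.57729; T = 0.57729/0.44793 = 1.2888…
r ≈ ln(R0)/T = ln(0.44793)/1.2888… = -0.623154… → -0.6232

-0.6232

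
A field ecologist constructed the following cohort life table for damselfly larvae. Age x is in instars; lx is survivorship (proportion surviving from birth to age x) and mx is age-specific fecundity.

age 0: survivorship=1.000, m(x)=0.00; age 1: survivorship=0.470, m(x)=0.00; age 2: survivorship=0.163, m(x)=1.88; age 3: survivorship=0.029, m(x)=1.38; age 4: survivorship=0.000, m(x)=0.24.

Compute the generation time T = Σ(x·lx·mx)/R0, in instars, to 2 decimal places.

lx·mx: 0, 0, 0.30644, 0.04002, 0 → R0 = 0.34646
x·lx·mx: 0, 0, 0.61288, 0.12006, 0 → Σ = 0.73294
T = 0.73294 / 0.34646 = 2.115511… → 2.12

2.12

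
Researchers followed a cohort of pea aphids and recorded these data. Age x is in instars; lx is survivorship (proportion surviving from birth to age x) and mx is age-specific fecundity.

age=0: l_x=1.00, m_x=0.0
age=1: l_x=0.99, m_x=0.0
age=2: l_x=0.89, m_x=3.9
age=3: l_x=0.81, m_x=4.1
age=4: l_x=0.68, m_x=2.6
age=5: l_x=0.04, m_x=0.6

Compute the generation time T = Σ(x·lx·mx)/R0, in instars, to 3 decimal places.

2.807

lx·mx: 0, 0, 3.471, 3.321, 1.768, 0.024 → R0 = 8.584
x·lx·mx: 0, 0, 6.942, 9.963, 7.072, 0.12 → Σ = 24.097
T = 24.097 / 8.584 = 2.807199… → 2.807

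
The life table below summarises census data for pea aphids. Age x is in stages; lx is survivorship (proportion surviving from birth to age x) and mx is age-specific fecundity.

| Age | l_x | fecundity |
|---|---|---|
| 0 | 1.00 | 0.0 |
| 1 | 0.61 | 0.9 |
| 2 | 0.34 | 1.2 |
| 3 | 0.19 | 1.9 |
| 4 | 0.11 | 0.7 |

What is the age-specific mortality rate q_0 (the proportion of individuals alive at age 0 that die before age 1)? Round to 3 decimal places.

0.390

q_0 = (l_0 − l_1) / l_0 = (1 − 0.61) / 1
     = 0.39 / 1 = 0.39 → 0.390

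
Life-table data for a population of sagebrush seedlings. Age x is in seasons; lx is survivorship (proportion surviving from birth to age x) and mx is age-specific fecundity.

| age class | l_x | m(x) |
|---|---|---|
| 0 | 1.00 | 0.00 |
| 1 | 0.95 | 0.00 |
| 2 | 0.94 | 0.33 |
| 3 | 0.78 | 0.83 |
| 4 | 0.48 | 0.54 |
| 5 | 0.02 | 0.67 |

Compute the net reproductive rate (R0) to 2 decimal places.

1.23

lx·mx by age: 0, 0, 0.3102, 0.6474, 0.2592, 0.0134
R0 = Σ lx·mx = 1.2302 → 1.23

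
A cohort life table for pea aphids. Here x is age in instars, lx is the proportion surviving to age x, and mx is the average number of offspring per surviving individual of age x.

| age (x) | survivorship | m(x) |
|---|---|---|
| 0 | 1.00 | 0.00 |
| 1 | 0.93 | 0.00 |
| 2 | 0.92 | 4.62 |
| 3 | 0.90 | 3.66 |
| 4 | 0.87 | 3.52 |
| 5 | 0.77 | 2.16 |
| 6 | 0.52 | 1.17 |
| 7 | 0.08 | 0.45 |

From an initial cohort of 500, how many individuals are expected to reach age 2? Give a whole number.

460

Expected survivors = N0 · l_2 = 500 × 0.92 = 460 → 460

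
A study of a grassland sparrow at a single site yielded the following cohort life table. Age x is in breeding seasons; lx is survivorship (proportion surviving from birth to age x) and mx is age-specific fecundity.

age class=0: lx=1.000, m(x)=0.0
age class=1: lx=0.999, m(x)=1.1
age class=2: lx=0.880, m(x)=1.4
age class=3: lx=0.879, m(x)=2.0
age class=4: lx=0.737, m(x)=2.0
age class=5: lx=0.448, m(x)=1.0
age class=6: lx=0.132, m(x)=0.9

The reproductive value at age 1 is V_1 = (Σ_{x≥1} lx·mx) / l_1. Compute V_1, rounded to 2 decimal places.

lx·mx for x ≥ 1: 1.0989, 1.232, 1.758, 1.474, 0.448, 0.1188 → sum = 6.1297
V_1 = 6.1297 / l_1 = 6.1297 / 0.999 = 6.135836… → 6.14

6.14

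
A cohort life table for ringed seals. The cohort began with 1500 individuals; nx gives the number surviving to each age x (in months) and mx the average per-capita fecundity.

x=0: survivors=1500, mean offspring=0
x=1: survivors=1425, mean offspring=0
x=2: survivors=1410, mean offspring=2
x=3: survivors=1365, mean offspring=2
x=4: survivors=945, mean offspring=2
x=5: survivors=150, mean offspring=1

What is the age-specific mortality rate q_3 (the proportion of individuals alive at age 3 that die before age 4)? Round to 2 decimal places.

lx = nx/n0 = nx/1500: 1, 0.95, 0.94, 0.91, 0.63, 0.1
q_3 = (l_3 − l_4) / l_3 = (0.91 − 0.63) / 0.91
     = 0.28 / 0.91 = 0.307692… → 0.31

0.31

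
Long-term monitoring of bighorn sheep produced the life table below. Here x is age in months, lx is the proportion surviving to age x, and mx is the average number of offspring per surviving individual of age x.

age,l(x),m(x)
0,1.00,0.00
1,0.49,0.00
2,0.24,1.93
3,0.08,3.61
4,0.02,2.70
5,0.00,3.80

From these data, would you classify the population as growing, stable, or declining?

declining

R0 = Σ lx·mx = 0 + 0 + 0.4632 + 0.2888 + 0.054 + 0 = 0.806
R0 < 1, so the population is declining.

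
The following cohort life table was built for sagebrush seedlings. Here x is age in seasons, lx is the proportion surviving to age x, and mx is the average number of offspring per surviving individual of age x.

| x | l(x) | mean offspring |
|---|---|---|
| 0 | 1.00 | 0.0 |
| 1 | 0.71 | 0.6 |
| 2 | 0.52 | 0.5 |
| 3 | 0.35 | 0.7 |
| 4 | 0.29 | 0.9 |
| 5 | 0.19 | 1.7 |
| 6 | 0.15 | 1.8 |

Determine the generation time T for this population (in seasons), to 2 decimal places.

lx·mx: 0, 0.426, 0.26, 0.245, 0.261, 0.323, 0.27 → R0 = 1.785
x·lx·mx: 0, 0.426, 0.52, 0.735, 1.044, 1.615, 1.62 → Σ = 5.96
T = 5.96 / 1.785 = 3.338936… → 3.34

3.34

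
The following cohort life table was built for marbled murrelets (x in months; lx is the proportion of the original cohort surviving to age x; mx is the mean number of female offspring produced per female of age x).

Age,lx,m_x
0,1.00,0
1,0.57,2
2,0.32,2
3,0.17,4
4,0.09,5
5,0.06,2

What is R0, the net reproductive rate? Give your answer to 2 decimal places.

lx·mx by age: 0, 1.14, 0.64, 0.68, 0.45, 0.12
R0 = Σ lx·mx = 3.03 → 3.03

3.03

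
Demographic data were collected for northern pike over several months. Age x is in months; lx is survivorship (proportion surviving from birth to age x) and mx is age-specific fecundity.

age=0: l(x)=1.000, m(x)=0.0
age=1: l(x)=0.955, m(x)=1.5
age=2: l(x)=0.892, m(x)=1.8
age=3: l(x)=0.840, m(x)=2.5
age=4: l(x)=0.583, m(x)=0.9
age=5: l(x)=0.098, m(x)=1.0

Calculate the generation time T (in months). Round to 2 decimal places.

lx·mx: 0, 1.4325, 1.6056, 2.1, 0.5247, 0.098 → R0 = 5.7608
x·lx·mx: 0, 1.4325, 3.2112, 6.3, 2.0988, 0.49 → Σ = 13.5325
T = 13.5325 / 5.7608 = 2.349066… → 2.35

2.35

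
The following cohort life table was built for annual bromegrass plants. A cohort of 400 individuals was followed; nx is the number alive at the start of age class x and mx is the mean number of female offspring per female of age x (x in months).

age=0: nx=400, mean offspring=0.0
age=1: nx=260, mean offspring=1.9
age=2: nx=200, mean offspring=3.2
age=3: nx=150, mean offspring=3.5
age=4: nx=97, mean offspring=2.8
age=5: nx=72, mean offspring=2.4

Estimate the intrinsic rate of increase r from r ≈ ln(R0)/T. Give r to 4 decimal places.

lx = nx/n0 = nx/400: 1, 0.65, 0.5, 0.375, 0.2425, 0.18
R0 = Σ lx·mx = 0 + 1.235 + 1.6 + 1.3125 + 0.679 + 0.432 = 5.2585
Σ x·lx·mx = 13.2485; T = 13.2485/5.2585 = 2.51944…
r ≈ ln(R0)/T = ln(5.2585)/2.51944… = 0.658814… → 0.6588

0.6588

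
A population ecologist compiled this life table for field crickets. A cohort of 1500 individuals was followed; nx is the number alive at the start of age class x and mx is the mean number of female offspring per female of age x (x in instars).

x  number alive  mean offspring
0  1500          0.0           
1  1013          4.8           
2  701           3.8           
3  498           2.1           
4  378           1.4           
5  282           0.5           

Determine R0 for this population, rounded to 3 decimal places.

6.161

lx = nx/n0 = nx/1500: 1, 0.67533…, 0.46733…, 0.332, 0.252, 0.188
lx·mx by age: 0, 3.2416…, 1.775867…, 0.6972, 0.3528, 0.094
R0 = Σ lx·mx = 6.161467… → 6.161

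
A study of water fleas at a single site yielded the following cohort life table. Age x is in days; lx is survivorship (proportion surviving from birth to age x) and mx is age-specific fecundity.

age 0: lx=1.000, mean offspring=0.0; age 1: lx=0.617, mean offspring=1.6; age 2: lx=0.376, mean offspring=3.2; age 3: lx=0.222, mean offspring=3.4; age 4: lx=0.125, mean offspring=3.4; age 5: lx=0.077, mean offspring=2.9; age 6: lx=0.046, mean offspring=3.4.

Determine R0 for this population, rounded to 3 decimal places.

lx·mx by age: 0, 0.9872, 1.2032, 0.7548, 0.425, 0.2233, 0.1564
R0 = Σ lx·mx = 3.7499 → 3.750

3.750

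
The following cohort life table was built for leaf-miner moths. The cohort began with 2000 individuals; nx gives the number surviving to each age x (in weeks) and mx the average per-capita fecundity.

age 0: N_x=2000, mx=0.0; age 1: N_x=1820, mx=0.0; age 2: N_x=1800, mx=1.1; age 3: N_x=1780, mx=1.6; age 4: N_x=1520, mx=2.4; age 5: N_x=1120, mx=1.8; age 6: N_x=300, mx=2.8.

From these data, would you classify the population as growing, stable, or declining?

lx = nx/n0 = nx/2000: 1, 0.91, 0.9, 0.89, 0.76, 0.56, 0.15
R0 = Σ lx·mx = 0 + 0 + 0.99 + 1.424 + 1.824 + 1.008 + 0.42 = 5.666
R0 > 1, so the population is growing.

growing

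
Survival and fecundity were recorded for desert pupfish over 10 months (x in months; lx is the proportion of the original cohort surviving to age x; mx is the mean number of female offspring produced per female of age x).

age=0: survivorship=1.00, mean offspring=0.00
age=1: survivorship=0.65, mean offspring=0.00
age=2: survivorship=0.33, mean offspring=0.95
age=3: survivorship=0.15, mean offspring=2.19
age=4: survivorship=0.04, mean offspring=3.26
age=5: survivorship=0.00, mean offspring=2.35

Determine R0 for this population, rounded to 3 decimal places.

0.772

lx·mx by age: 0, 0, 0.3135, 0.3285, 0.1304, 0
R0 = Σ lx·mx = 0.7724 → 0.772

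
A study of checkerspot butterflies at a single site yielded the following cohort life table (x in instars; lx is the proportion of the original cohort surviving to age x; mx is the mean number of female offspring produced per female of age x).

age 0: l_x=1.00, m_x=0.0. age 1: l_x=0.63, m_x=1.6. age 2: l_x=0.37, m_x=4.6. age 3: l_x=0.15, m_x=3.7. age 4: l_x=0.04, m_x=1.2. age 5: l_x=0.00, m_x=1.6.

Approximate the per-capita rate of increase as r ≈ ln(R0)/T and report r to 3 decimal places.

0.633

R0 = Σ lx·mx = 0 + 1.008 + 1.702 + 0.555 + 0.048 + 0 = 3.313
Σ x·lx·mx = 6.269; T = 6.269/3.313 = 1.89224…
r ≈ ln(R0)/T = ln(3.313)/1.89224… = 0.63303… → 0.633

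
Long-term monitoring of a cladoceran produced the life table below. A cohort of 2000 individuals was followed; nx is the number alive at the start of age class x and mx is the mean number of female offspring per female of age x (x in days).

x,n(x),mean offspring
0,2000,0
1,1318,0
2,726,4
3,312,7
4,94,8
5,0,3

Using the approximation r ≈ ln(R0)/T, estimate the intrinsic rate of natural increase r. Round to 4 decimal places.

0.4072

lx = nx/n0 = nx/2000: 1, 0.659, 0.363, 0.156, 0.047, 0
R0 = Σ lx·mx = 0 + 0 + 1.452 + 1.092 + 0.376 + 0 = 2.92
Σ x·lx·mx = 7.684; T = 7.684/2.92 = 2.63151…
r ≈ ln(R0)/T = ln(2.92)/2.63151… = 0.407213… → 0.4072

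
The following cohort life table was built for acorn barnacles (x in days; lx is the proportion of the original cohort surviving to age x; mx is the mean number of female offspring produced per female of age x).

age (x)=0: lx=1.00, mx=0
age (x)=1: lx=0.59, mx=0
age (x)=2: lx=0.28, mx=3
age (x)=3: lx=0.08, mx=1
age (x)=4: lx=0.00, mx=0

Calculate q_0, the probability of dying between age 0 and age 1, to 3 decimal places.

0.410

q_0 = (l_0 − l_1) / l_0 = (1 − 0.59) / 1
     = 0.41 / 1 = 0.41 → 0.410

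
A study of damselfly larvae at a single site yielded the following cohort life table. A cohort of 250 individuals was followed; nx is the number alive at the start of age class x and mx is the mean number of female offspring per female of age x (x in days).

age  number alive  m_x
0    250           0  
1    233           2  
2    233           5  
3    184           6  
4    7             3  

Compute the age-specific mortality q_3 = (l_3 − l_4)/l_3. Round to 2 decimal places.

lx = nx/n0 = nx/250: 1, 0.932, 0.932, 0.736, 0.028
q_3 = (l_3 − l_4) / l_3 = (0.736 − 0.028) / 0.736
     = 0.708 / 0.736 = 0.961957… → 0.96

0.96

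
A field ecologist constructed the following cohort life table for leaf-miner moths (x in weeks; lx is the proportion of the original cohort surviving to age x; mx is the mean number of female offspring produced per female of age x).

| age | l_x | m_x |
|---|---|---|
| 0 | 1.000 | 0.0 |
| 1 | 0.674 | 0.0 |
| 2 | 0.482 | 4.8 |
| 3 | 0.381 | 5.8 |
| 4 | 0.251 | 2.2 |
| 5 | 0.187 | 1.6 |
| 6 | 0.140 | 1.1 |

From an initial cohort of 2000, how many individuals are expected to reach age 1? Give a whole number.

1348

Expected survivors = N0 · l_1 = 2000 × 0.674 = 1348 → 1348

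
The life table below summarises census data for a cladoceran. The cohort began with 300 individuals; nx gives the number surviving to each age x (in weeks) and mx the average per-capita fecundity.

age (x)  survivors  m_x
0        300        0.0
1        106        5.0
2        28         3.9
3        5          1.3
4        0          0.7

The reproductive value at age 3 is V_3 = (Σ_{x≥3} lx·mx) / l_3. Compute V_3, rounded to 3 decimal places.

lx = nx/n0 = nx/300: 1, 0.35333…, 0.09333…, 0.01667…, 0
lx·mx for x ≥ 3: 0.021667…, 0 → sum = 0.021667…
V_3 = 0.021667… / l_3 = 0.021667… / 0.016667… = 1.3… → 1.300

1.300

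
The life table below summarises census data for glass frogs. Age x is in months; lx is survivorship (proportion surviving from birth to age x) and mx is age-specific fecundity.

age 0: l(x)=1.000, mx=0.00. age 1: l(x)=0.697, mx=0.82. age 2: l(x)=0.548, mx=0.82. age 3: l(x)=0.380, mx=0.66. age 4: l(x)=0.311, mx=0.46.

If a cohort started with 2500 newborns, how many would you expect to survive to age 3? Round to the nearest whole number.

950

Expected survivors = N0 · l_3 = 2500 × 0.380 = 950 → 950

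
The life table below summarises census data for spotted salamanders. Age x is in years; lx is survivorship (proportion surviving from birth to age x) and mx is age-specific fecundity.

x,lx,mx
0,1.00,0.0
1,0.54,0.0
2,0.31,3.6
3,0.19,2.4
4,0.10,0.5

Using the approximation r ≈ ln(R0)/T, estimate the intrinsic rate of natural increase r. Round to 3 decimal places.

R0 = Σ lx·mx = 0 + 0 + 1.116 + 0.456 + 0.05 = 1.622
Σ x·lx·mx = 3.8; T = 3.8/1.622 = 2.34279…
r ≈ ln(R0)/T = ln(1.622)/2.34279… = 0.20645… → 0.206

0.206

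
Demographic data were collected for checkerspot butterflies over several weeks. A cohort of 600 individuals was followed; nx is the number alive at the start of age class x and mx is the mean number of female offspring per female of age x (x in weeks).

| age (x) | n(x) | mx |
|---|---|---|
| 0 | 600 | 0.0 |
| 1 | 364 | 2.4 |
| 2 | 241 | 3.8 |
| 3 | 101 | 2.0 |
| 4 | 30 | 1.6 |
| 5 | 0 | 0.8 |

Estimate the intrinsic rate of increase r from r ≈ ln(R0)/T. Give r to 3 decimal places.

0.712

lx = nx/n0 = nx/600: 1, 0.60667…, 0.40167…, 0.16833…, 0.05, 0
R0 = Σ lx·mx = 0 + 1.456… + 1.52633… + 0.33667… + 0.08 + 0 = 3.399…
Σ x·lx·mx = 5.838667…; T = 5.838667…/3.399… = 1.71776…
r ≈ ln(R0)/T = ln(3.399…)/1.71776… = 0.71225… → 0.712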